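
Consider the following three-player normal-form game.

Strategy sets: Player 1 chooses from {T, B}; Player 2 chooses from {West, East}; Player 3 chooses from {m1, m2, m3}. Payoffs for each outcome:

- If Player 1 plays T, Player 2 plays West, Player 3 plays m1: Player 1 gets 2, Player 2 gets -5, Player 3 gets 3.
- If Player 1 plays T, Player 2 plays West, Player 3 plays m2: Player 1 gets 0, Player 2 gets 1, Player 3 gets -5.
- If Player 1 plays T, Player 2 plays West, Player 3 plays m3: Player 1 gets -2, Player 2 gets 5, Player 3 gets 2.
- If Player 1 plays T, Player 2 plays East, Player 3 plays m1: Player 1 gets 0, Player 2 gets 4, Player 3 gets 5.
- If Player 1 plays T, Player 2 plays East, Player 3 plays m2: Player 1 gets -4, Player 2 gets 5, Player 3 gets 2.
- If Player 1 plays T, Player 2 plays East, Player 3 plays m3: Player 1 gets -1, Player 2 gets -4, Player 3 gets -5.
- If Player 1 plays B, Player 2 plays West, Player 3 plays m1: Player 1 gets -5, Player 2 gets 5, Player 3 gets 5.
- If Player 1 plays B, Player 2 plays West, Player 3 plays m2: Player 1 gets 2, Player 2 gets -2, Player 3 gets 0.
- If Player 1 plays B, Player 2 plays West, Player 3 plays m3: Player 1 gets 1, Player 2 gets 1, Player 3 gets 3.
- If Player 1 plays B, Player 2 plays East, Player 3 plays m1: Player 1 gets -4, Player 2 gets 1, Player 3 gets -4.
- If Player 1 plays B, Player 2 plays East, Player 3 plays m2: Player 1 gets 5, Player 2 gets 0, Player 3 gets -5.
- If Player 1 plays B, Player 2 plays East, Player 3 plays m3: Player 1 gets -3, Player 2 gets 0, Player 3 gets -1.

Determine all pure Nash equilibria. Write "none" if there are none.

(T, East, m1)

Mark each player's best response to every combination of opponents' strategies; a profile where every player is best-responding is a pure Nash equilibrium.
Player 1 against (West, m1): payoffs 2, -5 → best response T.
Player 1 against (West, m2): payoffs 0, 2 → best response B.
Player 1 against (West, m3): payoffs -2, 1 → best response B.
Player 1 against (East, m1): payoffs 0, -4 → best response T.
Player 1 against (East, m2): payoffs -4, 5 → best response B.
Player 1 against (East, m3): payoffs -1, -3 → best response T.
Player 2 against (T, m1): payoffs -5, 4 → best response East.
Player 2 against (T, m2): payoffs 1, 5 → best response East.
Player 2 against (T, m3): payoffs 5, -4 → best response West.
Player 2 against (B, m1): payoffs 5, 1 → best response West.
Player 2 against (B, m2): payoffs -2, 0 → best response East.
Player 2 against (B, m3): payoffs 1, 0 → best response West.
Player 3 against (T, West): payoffs 3, -5, 2 → best response m1.
Player 3 against (T, East): payoffs 5, 2, -5 → best response m1.
Player 3 against (B, West): payoffs 5, 0, 3 → best response m1.
Player 3 against (B, East): payoffs -4, -5, -1 → best response m3.
Mutual best responses: (T, East, m1).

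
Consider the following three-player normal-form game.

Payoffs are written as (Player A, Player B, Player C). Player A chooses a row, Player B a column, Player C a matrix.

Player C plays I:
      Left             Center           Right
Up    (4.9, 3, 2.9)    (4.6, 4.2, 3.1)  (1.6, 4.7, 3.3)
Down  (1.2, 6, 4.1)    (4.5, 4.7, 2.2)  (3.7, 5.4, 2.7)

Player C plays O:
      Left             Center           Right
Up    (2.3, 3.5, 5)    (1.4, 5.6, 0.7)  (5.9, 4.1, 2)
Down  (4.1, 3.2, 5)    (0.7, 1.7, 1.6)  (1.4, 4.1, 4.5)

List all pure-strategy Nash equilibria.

No pure-strategy Nash equilibrium.

Check each profile: it is a Nash equilibrium iff no player can strictly gain by switching unilaterally.
(Up, Left, I): Player B can switch to Center (3 → 4.2). Not NE.
(Up, Left, O): Player A can switch to Down (2.3 → 4.1). Not NE.
(Up, Center, I): Player B can switch to Right (4.2 → 4.7). Not NE.
(Up, Center, O): Player C can switch to I (0.7 → 3.1). Not NE.
(Up, Right, I): Player A can switch to Down (1.6 → 3.7). Not NE.
(Up, Right, O): Player B can switch to Center (4.1 → 5.6). Not NE.
(Down, Left, I): Player A can switch to Up (1.2 → 4.9). Not NE.
(Down, Left, O): Player B can switch to Right (3.2 → 4.1). Not NE.
(The remaining 4 profiles each have a profitable deviation by the same check.)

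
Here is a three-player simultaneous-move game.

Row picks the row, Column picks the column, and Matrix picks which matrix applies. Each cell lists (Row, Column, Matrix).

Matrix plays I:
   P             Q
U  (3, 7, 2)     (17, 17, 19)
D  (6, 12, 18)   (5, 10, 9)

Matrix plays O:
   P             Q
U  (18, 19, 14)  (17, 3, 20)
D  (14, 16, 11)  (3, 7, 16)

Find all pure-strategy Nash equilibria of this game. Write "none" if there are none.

The pure Nash equilibria are (U, P, O); (D, P, I).

For each strategy profile, look for a profitable unilateral deviation.
(U, P, I): Row can switch to D (3 → 6). Not NE.
(U, P, O): Row gets 18, best alternative 14; Column gets 19, best alternative 3; Matrix gets 14, best alternative 2. No profitable deviation — NE.
(U, Q, I): Matrix can switch to O (19 → 20). Not NE.
(U, Q, O): Column can switch to P (3 → 19). Not NE.
(D, P, I): Row gets 6, best alternative 3; Column gets 12, best alternative 10; Matrix gets 18, best alternative 11. No profitable deviation — NE.
(D, P, O): Row can switch to U (14 → 18). Not NE.
(D, Q, I): Row can switch to U (5 → 17). Not NE.
(D, Q, O): Row can switch to U (3 → 17). Not NE.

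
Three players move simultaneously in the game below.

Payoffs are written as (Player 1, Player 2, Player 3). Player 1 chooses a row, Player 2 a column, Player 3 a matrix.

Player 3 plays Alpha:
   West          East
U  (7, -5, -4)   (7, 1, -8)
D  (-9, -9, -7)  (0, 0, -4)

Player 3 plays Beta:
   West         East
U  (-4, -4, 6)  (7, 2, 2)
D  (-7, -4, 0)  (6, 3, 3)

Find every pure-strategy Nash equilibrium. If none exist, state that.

Mark each player's best response to every combination of opponents' strategies; a profile where every player is best-responding is a pure Nash equilibrium.
Player 1 against (West, Alpha): payoffs 7, -9 → best response U.
Player 1 against (West, Beta): payoffs -4, -7 → best response U.
Player 1 against (East, Alpha): payoffs 7, 0 → best response U.
Player 1 against (East, Beta): payoffs 7, 6 → best response U.
Player 2 against (U, Alpha): payoffs -5, 1 → best response East.
Player 2 against (U, Beta): payoffs -4, 2 → best response East.
Player 2 against (D, Alpha): payoffs -9, 0 → best response East.
Player 2 against (D, Beta): payoffs -4, 3 → best response East.
Player 3 against (U, West): payoffs -4, 6 → best response Beta.
Player 3 against (U, East): payoffs -8, 2 → best response Beta.
Player 3 against (D, West): payoffs -7, 0 → best response Beta.
Player 3 against (D, East): payoffs -4, 3 → best response Beta.
Mutual best responses: (U, East, Beta).

Pure NE: (U, East, Beta)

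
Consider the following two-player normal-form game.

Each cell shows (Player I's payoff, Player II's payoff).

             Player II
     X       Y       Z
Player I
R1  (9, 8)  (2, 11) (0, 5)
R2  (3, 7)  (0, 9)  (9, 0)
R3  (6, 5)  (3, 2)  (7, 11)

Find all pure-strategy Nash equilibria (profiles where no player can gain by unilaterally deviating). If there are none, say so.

No pure-strategy Nash equilibrium.

Check each profile: it is a Nash equilibrium iff no player can strictly gain by switching unilaterally.
(R1, X): Player II can switch to Y (8 → 11). Not NE.
(R1, Y): Player I can switch to R3 (2 → 3). Not NE.
(R1, Z): Player I can switch to R2 (0 → 9). Not NE.
(R2, X): Player I can switch to R1 (3 → 9). Not NE.
(R2, Y): Player I can switch to R1 (0 → 2). Not NE.
(R2, Z): Player II can switch to X (0 → 7). Not NE.
(R3, X): Player I can switch to R1 (6 → 9). Not NE.
(R3, Y): Player II can switch to X (2 → 5). Not NE.
(R3, Z): Player I can switch to R2 (7 → 9). Not NE.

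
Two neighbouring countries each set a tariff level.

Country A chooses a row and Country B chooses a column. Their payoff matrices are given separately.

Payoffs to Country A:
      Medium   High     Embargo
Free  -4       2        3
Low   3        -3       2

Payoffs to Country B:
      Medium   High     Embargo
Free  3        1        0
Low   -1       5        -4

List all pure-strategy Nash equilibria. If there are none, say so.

Mark each player's best response to every combination of opponents' strategies; a profile where every player is best-responding is a pure Nash equilibrium.
Country A against Medium: payoffs -4, 3 → best response Low.
Country A against High: payoffs 2, -3 → best response Free.
Country A against Embargo: payoffs 3, 2 → best response Free.
Country B against Free: payoffs 3, 1, 0 → best response Medium.
Country B against Low: payoffs -1, 5, -4 → best response High.
No profile is a mutual best response for all players.

There is no pure-strategy Nash equilibrium.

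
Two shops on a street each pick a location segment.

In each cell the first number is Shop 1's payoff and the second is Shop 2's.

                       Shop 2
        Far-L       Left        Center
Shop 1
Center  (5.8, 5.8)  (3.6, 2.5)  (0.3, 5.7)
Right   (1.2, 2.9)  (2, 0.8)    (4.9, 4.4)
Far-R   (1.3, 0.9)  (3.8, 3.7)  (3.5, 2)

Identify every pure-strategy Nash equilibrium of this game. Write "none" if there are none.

The pure Nash equilibria are (Center, Far-L) and (Right, Center) and (Far-R, Left).

For each strategy profile, look for a profitable unilateral deviation.
(Center, Far-L): Shop 1 gets 5.8, best alternative 1.3; Shop 2 gets 5.8, best alternative 5.7. No profitable deviation — NE.
(Center, Left): Shop 1 can switch to Far-R (3.6 → 3.8). Not NE.
(Center, Center): Shop 1 can switch to Right (0.3 → 4.9). Not NE.
(Right, Far-L): Shop 1 can switch to Center (1.2 → 5.8). Not NE.
(Right, Left): Shop 1 can switch to Center (2 → 3.6). Not NE.
(Right, Center): Shop 1 gets 4.9, best alternative 3.5; Shop 2 gets 4.4, best alternative 2.9. No profitable deviation — NE.
(Far-R, Far-L): Shop 1 can switch to Center (1.3 → 5.8). Not NE.
(Far-R, Left): Shop 1 gets 3.8, best alternative 3.6; Shop 2 gets 3.7, best alternative 2. No profitable deviation — NE.
(Far-R, Center): Shop 1 can switch to Right (3.5 → 4.9). Not NE.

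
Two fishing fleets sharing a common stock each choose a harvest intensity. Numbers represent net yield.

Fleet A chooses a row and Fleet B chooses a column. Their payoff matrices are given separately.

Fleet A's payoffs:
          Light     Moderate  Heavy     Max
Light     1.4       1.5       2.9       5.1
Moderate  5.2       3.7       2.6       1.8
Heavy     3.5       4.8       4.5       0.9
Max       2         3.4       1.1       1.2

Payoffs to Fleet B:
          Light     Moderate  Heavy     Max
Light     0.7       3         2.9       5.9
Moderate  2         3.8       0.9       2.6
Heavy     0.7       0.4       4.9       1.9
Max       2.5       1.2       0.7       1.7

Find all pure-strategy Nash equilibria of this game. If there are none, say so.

For each player, find the best response to each opponent profile; mutual best responses are the pure NE.
Fleet A against Light: payoffs 1.4, 5.2, 3.5, 2 → best response Moderate.
Fleet A against Moderate: payoffs 1.5, 3.7, 4.8, 3.4 → best response Heavy.
Fleet A against Heavy: payoffs 2.9, 2.6, 4.5, 1.1 → best response Heavy.
Fleet A against Max: payoffs 5.1, 1.8, 0.9, 1.2 → best response Light.
Fleet B against Light: payoffs 0.7, 3, 2.9, 5.9 → best response Max.
Fleet B against Moderate: payoffs 2, 3.8, 0.9, 2.6 → best response Moderate.
Fleet B against Heavy: payoffs 0.7, 0.4, 4.9, 1.9 → best response Heavy.
Fleet B against Max: payoffs 2.5, 1.2, 0.7, 1.7 → best response Light.
Mutual best responses: (Light, Max); (Heavy, Heavy).

(Light, Max); (Heavy, Heavy)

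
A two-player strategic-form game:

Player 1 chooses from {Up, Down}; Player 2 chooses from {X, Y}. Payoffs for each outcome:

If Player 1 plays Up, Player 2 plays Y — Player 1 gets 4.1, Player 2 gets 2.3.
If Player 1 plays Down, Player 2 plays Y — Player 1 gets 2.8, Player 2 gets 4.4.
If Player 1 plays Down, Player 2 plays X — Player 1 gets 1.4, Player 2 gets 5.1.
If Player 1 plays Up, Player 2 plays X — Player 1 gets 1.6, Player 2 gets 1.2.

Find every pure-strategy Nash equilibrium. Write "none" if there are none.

(Up, X): Player 2 can switch to Y (1.2 → 2.3). Not NE.
(Up, Y): Player 1 gets 4.1, best alternative 2.8; Player 2 gets 2.3, best alternative 1.2. No profitable deviation — NE.
(Down, X): Player 1 can switch to Up (1.4 → 1.6). Not NE.
(Down, Y): Player 1 can switch to Up (2.8 → 4.1). Not NE.

(Up, Y)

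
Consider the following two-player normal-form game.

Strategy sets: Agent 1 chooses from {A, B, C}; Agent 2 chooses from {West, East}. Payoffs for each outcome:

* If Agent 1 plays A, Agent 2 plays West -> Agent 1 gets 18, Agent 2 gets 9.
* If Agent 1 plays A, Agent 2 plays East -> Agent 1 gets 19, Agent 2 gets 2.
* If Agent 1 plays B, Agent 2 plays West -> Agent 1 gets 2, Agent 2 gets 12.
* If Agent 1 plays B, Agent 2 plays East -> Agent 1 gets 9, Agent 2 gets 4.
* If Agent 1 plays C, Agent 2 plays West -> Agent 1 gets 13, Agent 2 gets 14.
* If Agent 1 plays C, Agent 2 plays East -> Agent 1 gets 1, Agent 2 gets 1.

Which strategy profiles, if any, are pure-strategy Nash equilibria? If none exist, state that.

(A, West): Agent 1 gets 18, best alternative 13; Agent 2 gets 9, best alternative 2. No profitable deviation — NE.
(A, East): Agent 2 can switch to West (2 → 9). Not NE.
(B, West): Agent 1 can switch to A (2 → 18). Not NE.
(B, East): Agent 1 can switch to A (9 → 19). Not NE.
(C, West): Agent 1 can switch to A (13 → 18). Not NE.
(C, East): Agent 1 can switch to A (1 → 19). Not NE.

(A, West)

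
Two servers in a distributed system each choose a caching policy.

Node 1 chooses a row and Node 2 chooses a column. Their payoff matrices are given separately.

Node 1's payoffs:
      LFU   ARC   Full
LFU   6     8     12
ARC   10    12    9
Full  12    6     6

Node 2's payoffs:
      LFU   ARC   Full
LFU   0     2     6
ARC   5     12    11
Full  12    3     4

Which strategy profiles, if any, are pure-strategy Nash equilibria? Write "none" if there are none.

For each strategy profile, look for a profitable unilateral deviation.
(LFU, LFU): Node 1 can switch to ARC (6 → 10). Not NE.
(LFU, ARC): Node 1 can switch to ARC (8 → 12). Not NE.
(LFU, Full): Node 1 gets 12, best alternative 9; Node 2 gets 6, best alternative 2. No profitable deviation — NE.
(ARC, LFU): Node 1 can switch to Full (10 → 12). Not NE.
(ARC, ARC): Node 1 gets 12, best alternative 8; Node 2 gets 12, best alternative 11. No profitable deviation — NE.
(ARC, Full): Node 1 can switch to LFU (9 → 12). Not NE.
(Full, LFU): Node 1 gets 12, best alternative 10; Node 2 gets 12, best alternative 4. No profitable deviation — NE.
(Full, ARC): Node 1 can switch to LFU (6 → 8). Not NE.
(Full, Full): Node 1 can switch to LFU (6 → 12). Not NE.

The pure Nash equilibria are (LFU, Full) and (ARC, ARC) and (Full, LFU).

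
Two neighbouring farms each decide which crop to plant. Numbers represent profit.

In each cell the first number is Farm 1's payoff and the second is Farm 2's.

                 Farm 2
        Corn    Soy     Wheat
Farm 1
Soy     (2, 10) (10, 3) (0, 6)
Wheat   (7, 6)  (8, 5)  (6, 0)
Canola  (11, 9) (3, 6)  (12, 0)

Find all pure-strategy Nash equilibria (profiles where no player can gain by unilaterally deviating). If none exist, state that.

The unique pure-strategy Nash equilibrium is (Canola, Corn).

(Soy, Corn): Farm 1 can switch to Wheat (2 → 7). Not NE.
(Soy, Soy): Farm 2 can switch to Corn (3 → 10). Not NE.
(Soy, Wheat): Farm 1 can switch to Wheat (0 → 6). Not NE.
(Wheat, Corn): Farm 1 can switch to Canola (7 → 11). Not NE.
(Wheat, Soy): Farm 1 can switch to Soy (8 → 10). Not NE.
(Wheat, Wheat): Farm 1 can switch to Canola (6 → 12). Not NE.
(Canola, Corn): Farm 1 gets 11, best alternative 7; Farm 2 gets 9, best alternative 6. No profitable deviation — NE.
(Canola, Soy): Farm 1 can switch to Soy (3 → 10). Not NE.
(Canola, Wheat): Farm 2 can switch to Corn (0 → 9). Not NE.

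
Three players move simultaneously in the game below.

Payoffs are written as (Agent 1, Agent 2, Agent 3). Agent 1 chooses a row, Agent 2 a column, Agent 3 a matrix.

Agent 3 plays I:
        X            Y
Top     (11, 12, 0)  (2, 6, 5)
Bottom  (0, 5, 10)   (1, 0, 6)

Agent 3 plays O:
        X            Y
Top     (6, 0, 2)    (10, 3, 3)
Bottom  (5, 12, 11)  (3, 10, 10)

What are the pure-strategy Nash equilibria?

Check each profile: it is a Nash equilibrium iff no player can strictly gain by switching unilaterally.
(Top, X, I): Agent 3 can switch to O (0 → 2). Not NE.
(Top, X, O): Agent 2 can switch to Y (0 → 3). Not NE.
(Top, Y, I): Agent 2 can switch to X (6 → 12). Not NE.
(Top, Y, O): Agent 3 can switch to I (3 → 5). Not NE.
(Bottom, X, I): Agent 1 can switch to Top (0 → 11). Not NE.
(Bottom, X, O): Agent 1 can switch to Top (5 → 6). Not NE.
(Bottom, Y, I): Agent 1 can switch to Top (1 → 2). Not NE.
(Bottom, Y, O): Agent 1 can switch to Top (3 → 10). Not NE.

There is no pure-strategy Nash equilibrium.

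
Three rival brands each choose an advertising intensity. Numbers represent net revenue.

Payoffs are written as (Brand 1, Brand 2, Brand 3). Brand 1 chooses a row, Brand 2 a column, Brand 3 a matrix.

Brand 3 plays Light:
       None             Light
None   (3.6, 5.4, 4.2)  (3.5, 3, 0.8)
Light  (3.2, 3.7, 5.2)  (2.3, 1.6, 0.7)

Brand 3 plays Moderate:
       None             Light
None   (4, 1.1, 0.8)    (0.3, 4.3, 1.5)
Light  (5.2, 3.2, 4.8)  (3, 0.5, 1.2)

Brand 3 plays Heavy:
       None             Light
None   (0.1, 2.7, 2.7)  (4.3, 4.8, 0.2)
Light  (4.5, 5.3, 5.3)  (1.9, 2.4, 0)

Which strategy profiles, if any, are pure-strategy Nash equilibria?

The pure Nash equilibria are (None, None, Light); (Light, None, Heavy).

Brand 1 against (None, Light): payoffs 3.6, 3.2 → best response None.
Brand 1 against (None, Moderate): payoffs 4, 5.2 → best response Light.
Brand 1 against (None, Heavy): payoffs 0.1, 4.5 → best response Light.
Brand 1 against (Light, Light): payoffs 3.5, 2.3 → best response None.
Brand 1 against (Light, Moderate): payoffs 0.3, 3 → best response Light.
Brand 1 against (Light, Heavy): payoffs 4.3, 1.9 → best response None.
Brand 2 against (None, Light): payoffs 5.4, 3 → best response None.
Brand 2 against (None, Moderate): payoffs 1.1, 4.3 → best response Light.
Brand 2 against (None, Heavy): payoffs 2.7, 4.8 → best response Light.
Brand 2 against (Light, Light): payoffs 3.7, 1.6 → best response None.
Brand 2 against (Light, Moderate): payoffs 3.2, 0.5 → best response None.
Brand 2 against (Light, Heavy): payoffs 5.3, 2.4 → best response None.
Brand 3 against (None, None): payoffs 4.2, 0.8, 2.7 → best response Light.
Brand 3 against (None, Light): payoffs 0.8, 1.5, 0.2 → best response Moderate.
Brand 3 against (Light, None): payoffs 5.2, 4.8, 5.3 → best response Heavy.
Brand 3 against (Light, Light): payoffs 0.7, 1.2, 0 → best response Moderate.
Mutual best responses: (None, None, Light); (Light, None, Heavy).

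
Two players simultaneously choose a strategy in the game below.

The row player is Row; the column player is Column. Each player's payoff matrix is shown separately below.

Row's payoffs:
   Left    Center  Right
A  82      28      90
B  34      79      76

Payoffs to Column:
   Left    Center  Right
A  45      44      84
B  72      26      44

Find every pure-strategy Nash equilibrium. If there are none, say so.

(A, Left): Column can switch to Right (45 → 84). Not NE.
(A, Center): Row can switch to B (28 → 79). Not NE.
(A, Right): Row gets 90, best alternative 76; Column gets 84, best alternative 45. No profitable deviation — NE.
(B, Left): Row can switch to A (34 → 82). Not NE.
(B, Center): Column can switch to Left (26 → 72). Not NE.
(B, Right): Row can switch to A (76 → 90). Not NE.

The unique pure-strategy Nash equilibrium is (A, Right).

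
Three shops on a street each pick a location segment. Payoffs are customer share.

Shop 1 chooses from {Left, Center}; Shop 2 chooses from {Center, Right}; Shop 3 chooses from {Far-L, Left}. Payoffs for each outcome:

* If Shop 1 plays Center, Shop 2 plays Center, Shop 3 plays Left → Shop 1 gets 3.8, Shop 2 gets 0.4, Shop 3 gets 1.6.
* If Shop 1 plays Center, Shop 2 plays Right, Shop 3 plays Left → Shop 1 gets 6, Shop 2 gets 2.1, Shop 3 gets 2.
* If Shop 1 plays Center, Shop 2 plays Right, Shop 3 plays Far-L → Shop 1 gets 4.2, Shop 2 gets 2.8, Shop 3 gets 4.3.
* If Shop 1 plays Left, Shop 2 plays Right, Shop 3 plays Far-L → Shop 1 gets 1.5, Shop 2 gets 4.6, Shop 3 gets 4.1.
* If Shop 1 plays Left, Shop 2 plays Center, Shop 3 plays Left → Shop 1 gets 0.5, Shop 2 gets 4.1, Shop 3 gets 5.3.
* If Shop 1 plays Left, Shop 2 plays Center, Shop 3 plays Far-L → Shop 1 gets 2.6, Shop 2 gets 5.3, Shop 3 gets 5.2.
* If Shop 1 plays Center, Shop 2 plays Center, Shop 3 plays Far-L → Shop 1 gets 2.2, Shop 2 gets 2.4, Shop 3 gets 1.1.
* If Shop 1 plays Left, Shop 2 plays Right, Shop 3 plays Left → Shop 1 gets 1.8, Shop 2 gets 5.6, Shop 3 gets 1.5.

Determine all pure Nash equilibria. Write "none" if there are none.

Check each profile: it is a Nash equilibrium iff no player can strictly gain by switching unilaterally.
(Left, Center, Far-L): Shop 3 can switch to Left (5.2 → 5.3). Not NE.
(Left, Center, Left): Shop 1 can switch to Center (0.5 → 3.8). Not NE.
(Left, Right, Far-L): Shop 1 can switch to Center (1.5 → 4.2). Not NE.
(Left, Right, Left): Shop 1 can switch to Center (1.8 → 6). Not NE.
(Center, Center, Far-L): Shop 1 can switch to Left (2.2 → 2.6). Not NE.
(Center, Center, Left): Shop 2 can switch to Right (0.4 → 2.1). Not NE.
(Center, Right, Far-L): Shop 1 gets 4.2, best alternative 1.5; Shop 2 gets 2.8, best alternative 2.4; Shop 3 gets 4.3, best alternative 2. No profitable deviation — NE.
(The remaining 1 profile has a profitable deviation by the same check.)

The unique pure-strategy Nash equilibrium is (Center, Right, Far-L).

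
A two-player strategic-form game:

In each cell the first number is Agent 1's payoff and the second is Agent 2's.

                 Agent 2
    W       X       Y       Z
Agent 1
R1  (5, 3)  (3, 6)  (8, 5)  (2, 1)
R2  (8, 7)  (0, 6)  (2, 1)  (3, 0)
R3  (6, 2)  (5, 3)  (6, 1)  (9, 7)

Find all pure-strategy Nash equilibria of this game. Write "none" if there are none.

(R1, W): Agent 1 can switch to R2 (5 → 8). Not NE.
(R1, X): Agent 1 can switch to R3 (3 → 5). Not NE.
(R1, Y): Agent 2 can switch to X (5 → 6). Not NE.
(R1, Z): Agent 1 can switch to R2 (2 → 3). Not NE.
(R2, W): Agent 1 gets 8, best alternative 6; Agent 2 gets 7, best alternative 6. No profitable deviation — NE.
(R2, X): Agent 1 can switch to R1 (0 → 3). Not NE.
(R2, Y): Agent 1 can switch to R1 (2 → 8). Not NE.
(R2, Z): Agent 1 can switch to R3 (3 → 9). Not NE.
(R3, W): Agent 1 can switch to R2 (6 → 8). Not NE.
(R3, Z): Agent 1 gets 9, best alternative 3; Agent 2 gets 7, best alternative 3. No profitable deviation — NE.
(The remaining 2 profiles each have a profitable deviation by the same check.)

(R2, W); (R3, Z)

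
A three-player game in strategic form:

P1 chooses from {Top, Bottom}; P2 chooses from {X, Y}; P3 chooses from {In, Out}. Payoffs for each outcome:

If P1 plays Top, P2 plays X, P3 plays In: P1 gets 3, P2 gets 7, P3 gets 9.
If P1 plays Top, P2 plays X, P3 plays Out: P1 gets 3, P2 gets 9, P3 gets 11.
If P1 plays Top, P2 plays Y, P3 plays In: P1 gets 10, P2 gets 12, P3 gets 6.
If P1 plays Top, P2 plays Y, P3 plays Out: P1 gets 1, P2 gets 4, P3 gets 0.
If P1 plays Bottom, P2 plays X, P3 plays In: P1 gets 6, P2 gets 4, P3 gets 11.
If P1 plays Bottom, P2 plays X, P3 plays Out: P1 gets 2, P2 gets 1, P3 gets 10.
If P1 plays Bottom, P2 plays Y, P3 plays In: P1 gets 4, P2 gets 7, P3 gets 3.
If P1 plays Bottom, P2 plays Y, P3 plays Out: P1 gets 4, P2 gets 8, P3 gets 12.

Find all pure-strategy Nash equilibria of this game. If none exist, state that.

For each player, find the best response to each opponent profile; mutual best responses are the pure NE.
P1 against (X, In): payoffs 3, 6 → best response Bottom.
P1 against (X, Out): payoffs 3, 2 → best response Top.
P1 against (Y, In): payoffs 10, 4 → best response Top.
P1 against (Y, Out): payoffs 1, 4 → best response Bottom.
P2 against (Top, In): payoffs 7, 12 → best response Y.
P2 against (Top, Out): payoffs 9, 4 → best response X.
P2 against (Bottom, In): payoffs 4, 7 → best response Y.
P2 against (Bottom, Out): payoffs 1, 8 → best response Y.
P3 against (Top, X): payoffs 9, 11 → best response Out.
P3 against (Top, Y): payoffs 6, 0 → best response In.
P3 against (Bottom, X): payoffs 11, 10 → best response In.
P3 against (Bottom, Y): payoffs 3, 12 → best response Out.
Mutual best responses: (Top, X, Out); (Top, Y, In); (Bottom, Y, Out).

(Top, X, Out) and (Top, Y, In) and (Bottom, Y, Out)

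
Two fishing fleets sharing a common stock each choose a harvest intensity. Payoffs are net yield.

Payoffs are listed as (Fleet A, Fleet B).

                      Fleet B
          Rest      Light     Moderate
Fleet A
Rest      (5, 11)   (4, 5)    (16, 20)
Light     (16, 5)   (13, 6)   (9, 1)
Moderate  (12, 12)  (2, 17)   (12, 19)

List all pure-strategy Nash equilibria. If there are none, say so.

The pure Nash equilibria are (Rest, Moderate), (Light, Light).

(Rest, Rest): Fleet A can switch to Light (5 → 16). Not NE.
(Rest, Light): Fleet A can switch to Light (4 → 13). Not NE.
(Rest, Moderate): Fleet A gets 16, best alternative 12; Fleet B gets 20, best alternative 11. No profitable deviation — NE.
(Light, Rest): Fleet B can switch to Light (5 → 6). Not NE.
(Light, Light): Fleet A gets 13, best alternative 4; Fleet B gets 6, best alternative 5. No profitable deviation — NE.
(Light, Moderate): Fleet A can switch to Rest (9 → 16). Not NE.
(Moderate, Rest): Fleet A can switch to Light (12 → 16). Not NE.
(Moderate, Light): Fleet A can switch to Rest (2 → 4). Not NE.
(Moderate, Moderate): Fleet A can switch to Rest (12 → 16). Not NE.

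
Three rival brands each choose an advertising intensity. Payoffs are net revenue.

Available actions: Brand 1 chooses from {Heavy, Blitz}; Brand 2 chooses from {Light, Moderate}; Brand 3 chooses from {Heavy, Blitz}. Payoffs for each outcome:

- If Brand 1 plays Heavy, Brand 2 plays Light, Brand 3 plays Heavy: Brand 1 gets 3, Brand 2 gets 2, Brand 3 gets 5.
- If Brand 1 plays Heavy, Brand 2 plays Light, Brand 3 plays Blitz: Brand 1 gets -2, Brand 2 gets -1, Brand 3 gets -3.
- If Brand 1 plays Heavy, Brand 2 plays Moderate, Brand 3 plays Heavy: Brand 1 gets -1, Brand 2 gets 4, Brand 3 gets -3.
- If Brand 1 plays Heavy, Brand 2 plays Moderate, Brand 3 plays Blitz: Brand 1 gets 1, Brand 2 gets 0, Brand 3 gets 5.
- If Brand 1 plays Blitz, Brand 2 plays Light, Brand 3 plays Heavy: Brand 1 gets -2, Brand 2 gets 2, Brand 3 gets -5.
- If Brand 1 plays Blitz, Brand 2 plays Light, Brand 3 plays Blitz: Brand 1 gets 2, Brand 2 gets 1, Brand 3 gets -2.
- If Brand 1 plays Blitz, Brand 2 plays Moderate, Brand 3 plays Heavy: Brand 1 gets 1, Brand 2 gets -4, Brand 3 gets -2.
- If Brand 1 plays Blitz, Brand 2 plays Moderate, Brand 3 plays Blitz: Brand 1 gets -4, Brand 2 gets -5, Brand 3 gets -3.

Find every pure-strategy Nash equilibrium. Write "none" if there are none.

Mark each player's best response to every combination of opponents' strategies; a profile where every player is best-responding is a pure Nash equilibrium.
Brand 1 against (Light, Heavy): payoffs 3, -2 → best response Heavy.
Brand 1 against (Light, Blitz): payoffs -2, 2 → best response Blitz.
Brand 1 against (Moderate, Heavy): payoffs -1, 1 → best response Blitz.
Brand 1 against (Moderate, Blitz): payoffs 1, -4 → best response Heavy.
Brand 2 against (Heavy, Heavy): payoffs 2, 4 → best response Moderate.
Brand 2 against (Heavy, Blitz): payoffs -1, 0 → best response Moderate.
Brand 2 against (Blitz, Heavy): payoffs 2, -4 → best response Light.
Brand 2 against (Blitz, Blitz): payoffs 1, -5 → best response Light.
Brand 3 against (Heavy, Light): payoffs 5, -3 → best response Heavy.
Brand 3 against (Heavy, Moderate): payoffs -3, 5 → best response Blitz.
Brand 3 against (Blitz, Light): payoffs -5, -2 → best response Blitz.
Brand 3 against (Blitz, Moderate): payoffs -2, -3 → best response Heavy.
Mutual best responses: (Heavy, Moderate, Blitz); (Blitz, Light, Blitz).

(Heavy, Moderate, Blitz) and (Blitz, Light, Blitz)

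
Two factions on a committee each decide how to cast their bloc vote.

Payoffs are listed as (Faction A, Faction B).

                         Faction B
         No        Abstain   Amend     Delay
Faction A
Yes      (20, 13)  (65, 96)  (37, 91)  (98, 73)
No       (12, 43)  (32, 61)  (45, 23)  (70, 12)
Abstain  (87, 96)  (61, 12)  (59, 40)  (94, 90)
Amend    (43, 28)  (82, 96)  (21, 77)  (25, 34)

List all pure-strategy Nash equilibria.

Faction A against No: payoffs 20, 12, 87, 43 → best response Abstain.
Faction A against Abstain: payoffs 65, 32, 61, 82 → best response Amend.
Faction A against Amend: payoffs 37, 45, 59, 21 → best response Abstain.
Faction A against Delay: payoffs 98, 70, 94, 25 → best response Yes.
Faction B against Yes: payoffs 13, 96, 91, 73 → best response Abstain.
Faction B against No: payoffs 43, 61, 23, 12 → best response Abstain.
Faction B against Abstain: payoffs 96, 12, 40, 90 → best response No.
Faction B against Amend: payoffs 28, 96, 77, 34 → best response Abstain.
Mutual best responses: (Abstain, No); (Amend, Abstain).

Pure-strategy Nash equilibria: (Abstain, No); (Amend, Abstain)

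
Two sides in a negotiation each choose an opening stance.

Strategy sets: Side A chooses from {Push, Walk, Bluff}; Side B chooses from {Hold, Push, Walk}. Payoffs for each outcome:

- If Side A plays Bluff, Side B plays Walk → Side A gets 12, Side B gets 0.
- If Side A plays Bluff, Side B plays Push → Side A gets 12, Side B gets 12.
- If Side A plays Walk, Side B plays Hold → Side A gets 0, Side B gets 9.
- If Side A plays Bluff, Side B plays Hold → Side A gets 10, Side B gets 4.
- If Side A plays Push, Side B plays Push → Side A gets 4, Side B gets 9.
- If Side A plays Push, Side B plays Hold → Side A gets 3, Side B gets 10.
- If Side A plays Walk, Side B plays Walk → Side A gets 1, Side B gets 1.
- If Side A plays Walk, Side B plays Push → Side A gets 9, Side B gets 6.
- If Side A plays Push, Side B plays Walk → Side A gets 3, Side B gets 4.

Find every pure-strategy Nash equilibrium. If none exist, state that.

For each player, find the best response to each opponent profile; mutual best responses are the pure NE.
Side A against Hold: payoffs 3, 0, 10 → best response Bluff.
Side A against Push: payoffs 4, 9, 12 → best response Bluff.
Side A against Walk: payoffs 3, 1, 12 → best response Bluff.
Side B against Push: payoffs 10, 9, 4 → best response Hold.
Side B against Walk: payoffs 9, 6, 1 → best response Hold.
Side B against Bluff: payoffs 4, 12, 0 → best response Push.
Mutual best responses: (Bluff, Push).

Pure NE: (Bluff, Push)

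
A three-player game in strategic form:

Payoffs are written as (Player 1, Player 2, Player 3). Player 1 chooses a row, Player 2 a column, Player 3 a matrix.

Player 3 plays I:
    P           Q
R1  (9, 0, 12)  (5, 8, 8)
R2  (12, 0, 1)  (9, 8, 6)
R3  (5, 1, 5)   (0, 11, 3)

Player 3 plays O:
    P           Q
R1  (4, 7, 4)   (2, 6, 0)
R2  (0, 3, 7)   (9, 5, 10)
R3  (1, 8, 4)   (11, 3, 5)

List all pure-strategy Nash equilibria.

Player 1 against (P, I): payoffs 9, 12, 5 → best response R2.
Player 1 against (P, O): payoffs 4, 0, 1 → best response R1.
Player 1 against (Q, I): payoffs 5, 9, 0 → best response R2.
Player 1 against (Q, O): payoffs 2, 9, 11 → best response R3.
Player 2 against (R1, I): payoffs 0, 8 → best response Q.
Player 2 against (R1, O): payoffs 7, 6 → best response P.
Player 2 against (R2, I): payoffs 0, 8 → best response Q.
Player 2 against (R2, O): payoffs 3, 5 → best response Q.
Player 2 against (R3, I): payoffs 1, 11 → best response Q.
Player 2 against (R3, O): payoffs 8, 3 → best response P.
Player 3 against (R1, P): payoffs 12, 4 → best response I.
Player 3 against (R1, Q): payoffs 8, 0 → best response I.
Player 3 against (R2, P): payoffs 1, 7 → best response O.
Player 3 against (R2, Q): payoffs 6, 10 → best response O.
Player 3 against (R3, P): payoffs 5, 4 → best response I.
Player 3 against (R3, Q): payoffs 3, 5 → best response O.
No profile is a mutual best response for all players.

There is no pure-strategy Nash equilibrium.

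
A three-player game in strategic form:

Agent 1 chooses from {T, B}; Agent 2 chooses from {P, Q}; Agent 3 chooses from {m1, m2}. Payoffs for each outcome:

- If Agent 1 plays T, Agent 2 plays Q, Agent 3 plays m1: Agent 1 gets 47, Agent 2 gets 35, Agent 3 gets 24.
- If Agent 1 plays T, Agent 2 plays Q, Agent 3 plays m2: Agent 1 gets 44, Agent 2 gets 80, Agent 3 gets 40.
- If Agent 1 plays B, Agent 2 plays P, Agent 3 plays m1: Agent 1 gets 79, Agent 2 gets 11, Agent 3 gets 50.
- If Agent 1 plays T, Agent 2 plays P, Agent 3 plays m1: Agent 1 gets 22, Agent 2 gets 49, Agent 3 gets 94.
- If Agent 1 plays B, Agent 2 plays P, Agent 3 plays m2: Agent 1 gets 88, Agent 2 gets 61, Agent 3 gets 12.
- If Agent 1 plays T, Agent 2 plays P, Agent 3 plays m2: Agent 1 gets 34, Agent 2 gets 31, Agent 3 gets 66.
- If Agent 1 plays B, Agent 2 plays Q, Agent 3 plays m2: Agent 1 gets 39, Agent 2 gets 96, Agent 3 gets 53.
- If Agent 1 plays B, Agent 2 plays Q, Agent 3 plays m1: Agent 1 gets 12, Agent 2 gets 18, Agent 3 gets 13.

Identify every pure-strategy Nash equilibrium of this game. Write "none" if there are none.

(T, Q, m2)

Check each profile: it is a Nash equilibrium iff no player can strictly gain by switching unilaterally.
(T, P, m1): Agent 1 can switch to B (22 → 79). Not NE.
(T, P, m2): Agent 1 can switch to B (34 → 88). Not NE.
(T, Q, m1): Agent 2 can switch to P (35 → 49). Not NE.
(T, Q, m2): Agent 1 gets 44, best alternative 39; Agent 2 gets 80, best alternative 31; Agent 3 gets 40, best alternative 24. No profitable deviation — NE.
(B, P, m1): Agent 2 can switch to Q (11 → 18). Not NE.
(B, P, m2): Agent 2 can switch to Q (61 → 96). Not NE.
(B, Q, m1): Agent 1 can switch to T (12 → 47). Not NE.
(B, Q, m2): Agent 1 can switch to T (39 → 44). Not NE.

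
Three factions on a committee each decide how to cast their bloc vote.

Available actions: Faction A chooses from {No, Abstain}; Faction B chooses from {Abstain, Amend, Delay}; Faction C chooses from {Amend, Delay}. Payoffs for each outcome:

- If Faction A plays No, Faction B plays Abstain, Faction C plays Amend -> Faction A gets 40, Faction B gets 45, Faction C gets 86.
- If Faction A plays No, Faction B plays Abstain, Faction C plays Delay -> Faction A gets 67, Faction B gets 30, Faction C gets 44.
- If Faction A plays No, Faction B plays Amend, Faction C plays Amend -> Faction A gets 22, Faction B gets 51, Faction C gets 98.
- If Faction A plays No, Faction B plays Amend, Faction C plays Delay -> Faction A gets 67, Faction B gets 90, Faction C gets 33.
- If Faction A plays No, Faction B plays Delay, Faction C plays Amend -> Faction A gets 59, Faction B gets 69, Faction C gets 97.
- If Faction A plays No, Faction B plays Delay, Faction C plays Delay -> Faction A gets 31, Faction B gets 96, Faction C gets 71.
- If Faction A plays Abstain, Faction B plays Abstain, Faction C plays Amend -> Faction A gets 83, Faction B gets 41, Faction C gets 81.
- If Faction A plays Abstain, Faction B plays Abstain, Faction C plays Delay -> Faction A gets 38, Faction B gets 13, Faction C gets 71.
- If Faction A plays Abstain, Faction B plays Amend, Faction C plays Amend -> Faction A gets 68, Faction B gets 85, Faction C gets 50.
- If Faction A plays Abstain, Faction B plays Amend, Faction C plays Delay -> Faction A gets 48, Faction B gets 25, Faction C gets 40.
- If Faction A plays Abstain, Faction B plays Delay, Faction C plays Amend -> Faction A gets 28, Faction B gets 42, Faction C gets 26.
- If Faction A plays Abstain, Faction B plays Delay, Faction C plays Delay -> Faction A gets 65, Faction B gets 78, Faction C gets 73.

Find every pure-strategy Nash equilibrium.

(No, Delay, Amend) and (Abstain, Amend, Amend) and (Abstain, Delay, Delay)

For each player, find the best response to each opponent profile; mutual best responses are the pure NE.
Faction A against (Abstain, Amend): payoffs 40, 83 → best response Abstain.
Faction A against (Abstain, Delay): payoffs 67, 38 → best response No.
Faction A against (Amend, Amend): payoffs 22, 68 → best response Abstain.
Faction A against (Amend, Delay): payoffs 67, 48 → best response No.
Faction A against (Delay, Amend): payoffs 59, 28 → best response No.
Faction A against (Delay, Delay): payoffs 31, 65 → best response Abstain.
Faction B against (No, Amend): payoffs 45, 51, 69 → best response Delay.
Faction B against (No, Delay): payoffs 30, 90, 96 → best response Delay.
Faction B against (Abstain, Amend): payoffs 41, 85, 42 → best response Amend.
Faction B against (Abstain, Delay): payoffs 13, 25, 78 → best response Delay.
Faction C against (No, Abstain): payoffs 86, 44 → best response Amend.
Faction C against (No, Amend): payoffs 98, 33 → best response Amend.
Faction C against (No, Delay): payoffs 97, 71 → best response Amend.
Faction C against (Abstain, Abstain): payoffs 81, 71 → best response Amend.
Faction C against (Abstain, Amend): payoffs 50, 40 → best response Amend.
Faction C against (Abstain, Delay): payoffs 26, 73 → best response Delay.
Mutual best responses: (No, Delay, Amend); (Abstain, Amend, Amend); (Abstain, Delay, Delay).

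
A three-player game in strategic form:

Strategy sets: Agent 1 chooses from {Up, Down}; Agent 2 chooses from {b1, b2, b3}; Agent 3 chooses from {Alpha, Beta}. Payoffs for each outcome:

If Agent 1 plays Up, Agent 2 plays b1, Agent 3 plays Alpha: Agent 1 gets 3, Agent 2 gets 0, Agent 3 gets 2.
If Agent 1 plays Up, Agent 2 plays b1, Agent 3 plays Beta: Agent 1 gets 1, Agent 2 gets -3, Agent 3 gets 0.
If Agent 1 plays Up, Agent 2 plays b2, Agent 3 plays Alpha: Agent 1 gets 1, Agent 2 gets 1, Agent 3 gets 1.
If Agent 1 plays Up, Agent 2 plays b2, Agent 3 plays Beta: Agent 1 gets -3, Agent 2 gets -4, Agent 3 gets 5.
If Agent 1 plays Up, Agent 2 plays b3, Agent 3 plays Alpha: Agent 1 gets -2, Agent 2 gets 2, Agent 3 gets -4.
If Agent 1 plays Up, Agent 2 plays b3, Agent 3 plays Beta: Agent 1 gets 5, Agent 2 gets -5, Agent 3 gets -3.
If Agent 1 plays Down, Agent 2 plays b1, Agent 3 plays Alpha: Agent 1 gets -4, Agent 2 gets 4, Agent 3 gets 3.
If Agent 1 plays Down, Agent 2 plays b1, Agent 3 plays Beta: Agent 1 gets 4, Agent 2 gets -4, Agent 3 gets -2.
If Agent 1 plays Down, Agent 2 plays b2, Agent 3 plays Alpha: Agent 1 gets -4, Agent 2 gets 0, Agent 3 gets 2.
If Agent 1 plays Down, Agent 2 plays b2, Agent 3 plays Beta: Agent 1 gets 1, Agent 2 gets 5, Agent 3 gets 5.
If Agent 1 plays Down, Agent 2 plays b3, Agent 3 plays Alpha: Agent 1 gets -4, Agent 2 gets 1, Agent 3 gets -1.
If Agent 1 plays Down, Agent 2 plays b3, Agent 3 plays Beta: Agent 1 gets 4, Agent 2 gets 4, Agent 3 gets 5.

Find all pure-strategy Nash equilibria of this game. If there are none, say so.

Mark each player's best response to every combination of opponents' strategies; a profile where every player is best-responding is a pure Nash equilibrium.
Agent 1 against (b1, Alpha): payoffs 3, -4 → best response Up.
Agent 1 against (b1, Beta): payoffs 1, 4 → best response Down.
Agent 1 against (b2, Alpha): payoffs 1, -4 → best response Up.
Agent 1 against (b2, Beta): payoffs -3, 1 → best response Down.
Agent 1 against (b3, Alpha): payoffs -2, -4 → best response Up.
Agent 1 against (b3, Beta): payoffs 5, 4 → best response Up.
Agent 2 against (Up, Alpha): payoffs 0, 1, 2 → best response b3.
Agent 2 against (Up, Beta): payoffs -3, -4, -5 → best response b1.
Agent 2 against (Down, Alpha): payoffs 4, 0, 1 → best response b1.
Agent 2 against (Down, Beta): payoffs -4, 5, 4 → best response b2.
Agent 3 against (Up, b1): payoffs 2, 0 → best response Alpha.
Agent 3 against (Up, b2): payoffs 1, 5 → best response Beta.
Agent 3 against (Up, b3): payoffs -4, -3 → best response Beta.
Agent 3 against (Down, b1): payoffs 3, -2 → best response Alpha.
Agent 3 against (Down, b2): payoffs 2, 5 → best response Beta.
Agent 3 against (Down, b3): payoffs -1, 5 → best response Beta.
Mutual best responses: (Down, b2, Beta).

The unique pure-strategy Nash equilibrium is (Down, b2, Beta).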